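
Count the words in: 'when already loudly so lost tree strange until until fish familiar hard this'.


Counting words by splitting on spaces:
  Word 1: 'when'
  Word 2: 'already'
  Word 3: 'loudly'
  Word 4: 'so'
  Word 5: 'lost'
  Word 6: 'tree'
  Word 7: 'strange'
  Word 8: 'until'
  Word 9: 'until'
  Word 10: 'fish'
  Word 11: 'familiar'
  Word 12: 'hard'
  Word 13: 'this'
Total words: 13

13


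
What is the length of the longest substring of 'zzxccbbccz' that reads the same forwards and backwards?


Scanning 'zzxccbbccz' for palindromic substrings.
Substring at positions 3-8: 'ccbbcc'.
Check: reverse('ccbbcc') = 'ccbbcc' -> palindrome confirmed.
Neighbouring characters ('x' / 'z') break symmetry, so it cannot extend further.
No longer palindromic substring exists; longest length = 6

6


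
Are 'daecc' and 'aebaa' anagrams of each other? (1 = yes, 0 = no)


Sort characters of 'daecc': 'accde'
Sort characters of 'aebaa': 'aaabe'
Sorted forms differ -> they are NOT anagrams
Result: 0

0


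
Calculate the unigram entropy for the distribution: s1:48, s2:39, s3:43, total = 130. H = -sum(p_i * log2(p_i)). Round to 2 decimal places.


Computing entropy H = -sum(p_i * log2(p_i)):
  s1: p = 48/130 = 0.3692, -p*log2(p) = 0.5307
  s2: p = 39/130 = 0.3000, -p*log2(p) = 0.5211
  s3: p = 43/130 = 0.3308, -p*log2(p) = 0.5279
H = sum of terms = 1.5797
Rounded to 2 decimals: 1.58

1.58


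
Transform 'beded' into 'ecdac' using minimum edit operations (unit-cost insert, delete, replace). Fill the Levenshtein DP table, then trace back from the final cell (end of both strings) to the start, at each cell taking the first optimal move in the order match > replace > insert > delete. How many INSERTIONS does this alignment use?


Edit distance = 4. Backtracking from cell (5, 5) with preference match > replace > insert > delete,
then listing the resulting alignment 'beded' -> 'ecdac' left to right:
  Step 1: replace b->e
  Step 2: replace e->c
  Step 3: keep 'd'
  Step 4: replace e->a
  Step 5: replace d->c
Total insertions: 0

0


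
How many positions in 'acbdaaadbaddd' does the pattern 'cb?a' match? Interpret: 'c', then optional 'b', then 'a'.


Pattern: cb?a means 'c', then optional 'b', then 'a'.
Scanning 'acbdaaadbaddd' position-by-position:
  Pos 0: window 'acb' -> no
  Pos 1: window 'cbd' -> no
  Pos 2: window 'bda' -> no
  Pos 3: window 'daa' -> no
  Pos 4: window 'aaa' -> no
  Pos 5: window 'aad' -> no
  Pos 6: window 'adb' -> no
  Pos 7: window 'dba' -> no
  Pos 8: window 'bad' -> no
  Pos 9: window 'add' -> no
  Pos 10: window 'ddd' -> no
  Pos 11: window 'dd' -> no
  Pos 12: window 'd' -> no
Total matches: 0

0


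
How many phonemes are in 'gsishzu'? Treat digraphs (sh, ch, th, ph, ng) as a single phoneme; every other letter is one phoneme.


Parsing 'gsishzu' greedily, digraphs first:
  'g' -> consonant phoneme (phonemes so far: 1)
  's' -> consonant phoneme (phonemes so far: 2)
  'i' -> vowel phoneme (phonemes so far: 3)
  'sh' -> digraph (1 consonant phoneme) (phonemes so far: 4)
  'z' -> consonant phoneme (phonemes so far: 5)
  'u' -> vowel phoneme (phonemes so far: 6)
Total phonemes: 6

6


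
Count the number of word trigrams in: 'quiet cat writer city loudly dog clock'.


Word trigrams from [7] words:
  Trigram 1: (quiet cat writer)
  Trigram 2: (cat writer city)
  Trigram 3: (writer city loudly)
  Trigram 4: (city loudly dog)
  Trigram 5: (loudly dog clock)
Total word trigrams: 7 - 2 = 5

5


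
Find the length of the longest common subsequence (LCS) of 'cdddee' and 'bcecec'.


DP table for LCS of 'cdddee' and 'bcecec':
       b  c  e  c  e  c
    0  0  0  0  0  0  0
  c 0  0  1  1  1  1  1
  d 0  0  1  1  1  1  1
  d 0  0  1  1  1  1  1
  d 0  0  1  1  1  1  1
  e 0  0  1  2  2  2  2
  e 0  0  1  2  2  3  3
LCS: 'cee'
LCS length = 3

3


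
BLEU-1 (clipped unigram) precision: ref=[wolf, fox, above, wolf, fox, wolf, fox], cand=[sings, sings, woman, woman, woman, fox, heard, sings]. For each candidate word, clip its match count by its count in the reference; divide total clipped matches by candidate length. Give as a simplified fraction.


Reference word counts: {'above': 1, 'fox': 3, 'wolf': 3}
Checking each candidate word (with clipping):
  'sings' -> not in reference -> no match (matches: 0)
  'sings' -> not in reference -> no match (matches: 0)
  'woman' -> not in reference -> no match (matches: 0)
  'woman' -> not in reference -> no match (matches: 0)
  'woman' -> not in reference -> no match (matches: 0)
  'fox' -> in reference (ref count 3, used 1/3) -> match (matches: 1)
  'heard' -> not in reference -> no match (matches: 1)
  'sings' -> not in reference -> no match (matches: 1)
Clipped matches: 1, Candidate length: 8
Precision = 1/8

1/8


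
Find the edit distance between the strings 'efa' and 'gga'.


Building DP table for s1='efa' (len 3) and s2='gga' (len 3):
       g  g  a
    0  1  2  3
  e 1  1  2  3
  f 2  2  2  3
  a 3  3  3  2
Edit distance = dp[3][3] = 2

2


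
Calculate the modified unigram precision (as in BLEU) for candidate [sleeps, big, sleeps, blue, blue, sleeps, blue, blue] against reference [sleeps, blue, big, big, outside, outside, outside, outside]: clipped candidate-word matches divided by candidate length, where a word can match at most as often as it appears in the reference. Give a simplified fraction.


Reference word counts: {'big': 2, 'blue': 1, 'outside': 4, 'sleeps': 1}
Checking each candidate word (with clipping):
  'sleeps' -> in reference (ref count 1, used 1/1) -> match (matches: 1)
  'big' -> in reference (ref count 2, used 1/2) -> match (matches: 2)
  'sleeps' -> ref count 1 already used up (1/1) -> clipped, no match (matches: 2)
  'blue' -> in reference (ref count 1, used 1/1) -> match (matches: 3)
  'blue' -> ref count 1 already used up (1/1) -> clipped, no match (matches: 3)
  'sleeps' -> ref count 1 already used up (1/1) -> clipped, no match (matches: 3)
  'blue' -> ref count 1 already used up (1/1) -> clipped, no match (matches: 3)
  'blue' -> ref count 1 already used up (1/1) -> clipped, no match (matches: 3)
Clipped matches: 3, Candidate length: 8
Precision = 3/8

3/8


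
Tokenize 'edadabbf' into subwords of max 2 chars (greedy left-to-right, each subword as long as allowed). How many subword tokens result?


'edadabbf' has 8 characters.
Chunking with max size 2:
  Chunk 1: 'ed' (positions 0-1)
  Chunk 2: 'ad' (positions 2-3)
  Chunk 3: 'ab' (positions 4-5)
  Chunk 4: 'bf' (positions 6-7)
Total chunks: ceil(8 / 2) = 4

4


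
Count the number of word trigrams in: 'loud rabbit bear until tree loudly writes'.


Word trigrams from [7] words:
  Trigram 1: (loud rabbit bear)
  Trigram 2: (rabbit bear until)
  Trigram 3: (bear until tree)
  Trigram 4: (until tree loudly)
  Trigram 5: (tree loudly writes)
Total word trigrams: 7 - 2 = 5

5


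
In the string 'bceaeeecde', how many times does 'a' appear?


Scanning 'bceaeeecde' for 'a':
  Position 3: 'a' -> MATCH (count: 1)
Total occurrences of 'a': 1

1


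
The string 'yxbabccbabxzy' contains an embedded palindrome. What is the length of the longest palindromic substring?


Scanning 'yxbabccbabxzy' for palindromic substrings.
Substring at positions 1-10: 'xbabccbabx'.
Check: reverse('xbabccbabx') = 'xbabccbabx' -> palindrome confirmed.
Neighbouring characters ('y' / 'z') break symmetry, so it cannot extend further.
No longer palindromic substring exists; longest length = 10

10


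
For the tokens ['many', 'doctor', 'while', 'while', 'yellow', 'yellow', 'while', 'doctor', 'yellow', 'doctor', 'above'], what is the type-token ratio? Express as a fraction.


Tokens: 11
Unique types: ('above', 'doctor', 'many', 'while', 'yellow') = 5
TTR = 5/11
Already in lowest terms.

5/11


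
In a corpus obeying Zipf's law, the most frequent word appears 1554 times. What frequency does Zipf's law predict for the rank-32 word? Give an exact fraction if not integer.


Zipf's law: freq(rank) = f1 / rank
f1 = 1554, rank = 32
freq = 1554 / 32
GCD(1554, 32) = 2
Simplified: 777/16

777/16


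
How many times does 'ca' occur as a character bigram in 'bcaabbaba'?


Scanning 'bcaabbaba' for bigram 'ca':
  Position 0: 'bc' -> no
  Position 1: 'ca' -> MATCH
  Position 2: 'aa' -> no
  Position 3: 'ab' -> no
  Position 4: 'bb' -> no
  Position 5: 'ba' -> no
  Position 6: 'ab' -> no
  Position 7: 'ba' -> no
Total matches: 1

1


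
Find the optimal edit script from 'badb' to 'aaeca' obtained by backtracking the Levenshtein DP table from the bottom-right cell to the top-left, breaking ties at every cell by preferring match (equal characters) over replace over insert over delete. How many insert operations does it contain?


Edit distance = 4. Backtracking from cell (4, 5) with preference match > replace > insert > delete,
then listing the resulting alignment 'badb' -> 'aaeca' left to right:
  Step 1: replace b->a
  Step 2: keep 'a'
  Step 3: insert 'e' [insertion #1]
  Step 4: replace d->c
  Step 5: replace b->a
Total insertions: 1

1


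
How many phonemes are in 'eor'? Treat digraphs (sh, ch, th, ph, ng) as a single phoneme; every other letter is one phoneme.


Parsing 'eor' greedily, digraphs first:
  'e' -> vowel phoneme (phonemes so far: 1)
  'o' -> vowel phoneme (phonemes so far: 2)
  'r' -> consonant phoneme (phonemes so far: 3)
Total phonemes: 3

3


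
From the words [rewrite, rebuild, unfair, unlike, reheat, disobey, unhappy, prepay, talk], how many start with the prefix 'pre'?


Checking each word for prefix 'pre':
  'rewrite' -> no (count: 0)
  'rebuild' -> no (count: 0)
  'unfair' -> no (count: 0)
  'unlike' -> no (count: 0)
  'reheat' -> no (count: 0)
  'disobey' -> no (count: 0)
  'unhappy' -> no (count: 0)
  'prepay' -> YES, starts with 'pre' (count: 1)
  'talk' -> no (count: 1)
Total with prefix 'pre': 1

1


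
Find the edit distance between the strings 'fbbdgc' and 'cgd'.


Building DP table for s1='fbbdgc' (len 6) and s2='cgd' (len 3):
       c  g  d
    0  1  2  3
  f 1  1  2  3
  b 2  2  2  3
  b 3  3  3  3
  d 4  4  4  3
  g 5  5  4  4
  c 6  5  5  5
Edit distance = dp[6][3] = 5

5


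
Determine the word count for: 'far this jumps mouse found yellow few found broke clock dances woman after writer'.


Counting words by splitting on spaces:
  Word 1: 'far'
  Word 2: 'this'
  Word 3: 'jumps'
  Word 4: 'mouse'
  Word 5: 'found'
  Word 6: 'yellow'
  Word 7: 'few'
  Word 8: 'found'
  Word 9: 'broke'
  Word 10: 'clock'
  Word 11: 'dances'
  Word 12: 'woman'
  Word 13: 'after'
  Word 14: 'writer'
Total words: 14

14


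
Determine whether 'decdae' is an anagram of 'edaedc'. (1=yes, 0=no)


Sort characters of 'decdae': 'acddee'
Sort characters of 'edaedc': 'acddee'
Sorted forms match -> they ARE anagrams
Result: 1

1


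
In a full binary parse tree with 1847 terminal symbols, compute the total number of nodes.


Leaf nodes (terminals): 1847
Internal nodes = n - 1 = 1847 - 1 = 1846
Total = leaves + internal = 1847 + 1846 = 3693

3693


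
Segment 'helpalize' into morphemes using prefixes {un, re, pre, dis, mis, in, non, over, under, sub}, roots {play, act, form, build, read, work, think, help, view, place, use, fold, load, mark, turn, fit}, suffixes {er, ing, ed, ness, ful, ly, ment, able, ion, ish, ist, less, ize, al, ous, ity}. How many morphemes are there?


Segmenting 'helpalize' against the inventory:
  'help' -> root (morpheme 1)
  'al' -> suffix (morpheme 2)
  'ize' -> suffix (morpheme 3)
Total morphemes: 3

3


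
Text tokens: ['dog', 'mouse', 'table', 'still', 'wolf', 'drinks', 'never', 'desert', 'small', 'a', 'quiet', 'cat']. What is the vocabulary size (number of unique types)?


Listing all tokens and tracking unique types:
  Token 1: 'dog' -> NEW (unique so far: 1)
  Token 2: 'mouse' -> NEW (unique so far: 2)
  Token 3: 'table' -> NEW (unique so far: 3)
  Token 4: 'still' -> NEW (unique so far: 4)
  Token 5: 'wolf' -> NEW (unique so far: 5)
  Token 6: 'drinks' -> NEW (unique so far: 6)
  Token 7: 'never' -> NEW (unique so far: 7)
  Token 8: 'desert' -> NEW (unique so far: 8)
  Token 9: 'small' -> NEW (unique so far: 9)
  Token 10: 'a' -> NEW (unique so far: 10)
  Token 11: 'quiet' -> NEW (unique so far: 11)
  Token 12: 'cat' -> NEW (unique so far: 12)
Unique types: ('a', 'cat', 'desert', 'dog', 'drinks', 'mouse', 'never', 'quiet', 'small', 'still', 'table', 'wolf')
Vocabulary size: 12

12


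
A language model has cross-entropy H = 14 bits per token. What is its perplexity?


Perplexity formula: PP = 2^H
H = 14
PP = 2^14
PP = 2^14 = 16384

16384


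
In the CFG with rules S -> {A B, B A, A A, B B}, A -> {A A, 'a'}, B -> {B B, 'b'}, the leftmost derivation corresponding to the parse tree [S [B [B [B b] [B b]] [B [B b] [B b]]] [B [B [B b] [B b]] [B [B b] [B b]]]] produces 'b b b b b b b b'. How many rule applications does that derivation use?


Every bracketed nonterminal node [X ...] in the tree is produced by exactly one rule application.
Reading the tree off as a leftmost derivation:
  Step 1: S  =>  B B   (applied S -> B B)
  Step 2: B B  =>  B B B   (applied B -> B B)
  Step 3: B B B  =>  B B B B   (applied B -> B B)
  Step 4: B B B B  =>  b B B B   (applied B -> b)
  Step 5: b B B B  =>  b b B B   (applied B -> b)
  Step 6: b b B B  =>  b b B B B   (applied B -> B B)
  Step 7: b b B B B  =>  b b b B B   (applied B -> b)
  Step 8: b b b B B  =>  b b b b B   (applied B -> b)
  Step 9: b b b b B  =>  b b b b B B   (applied B -> B B)
  Step 10: b b b b B B  =>  b b b b B B B   (applied B -> B B)
  Step 11: b b b b B B B  =>  b b b b b B B   (applied B -> b)
  Step 12: b b b b b B B  =>  b b b b b b B   (applied B -> b)
  Step 13: b b b b b b B  =>  b b b b b b B B   (applied B -> B B)
  Step 14: b b b b b b B B  =>  b b b b b b b B   (applied B -> b)
  Step 15: b b b b b b b B  =>  b b b b b b b b   (applied B -> b)
Final yield: b b b b b b b b
Total rewrite steps: 15

15


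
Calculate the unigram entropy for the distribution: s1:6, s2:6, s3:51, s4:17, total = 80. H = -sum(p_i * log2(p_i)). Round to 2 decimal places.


Computing entropy H = -sum(p_i * log2(p_i)):
  s1: p = 6/80 = 0.0750, -p*log2(p) = 0.2803
  s2: p = 6/80 = 0.0750, -p*log2(p) = 0.2803
  s3: p = 51/80 = 0.6375, -p*log2(p) = 0.4141
  s4: p = 17/80 = 0.2125, -p*log2(p) = 0.4748
H = sum of terms = 1.4495
Rounded to 2 decimals: 1.45

1.45


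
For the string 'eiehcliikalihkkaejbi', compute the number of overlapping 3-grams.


String 'eiehcliikalihkkaejbi' has length L = 20.
Number of overlapping n-grams = L - n + 1
Substituting: 20 - 3 + 1 = 18

18


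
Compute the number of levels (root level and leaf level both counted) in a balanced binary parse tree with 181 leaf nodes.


In a balanced binary tree with n leaves the deepest leaf is ceil(log2(n)) edges below the root,
so counting node levels inclusive of root and leaves gives ceil(log2(n)) + 1 levels.
log2(181) = 7.4998
ceil(7.4998) = 8
levels = 8 + 1 = 9

9


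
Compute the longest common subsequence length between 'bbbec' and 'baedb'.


DP table for LCS of 'bbbec' and 'baedb':
       b  a  e  d  b
    0  0  0  0  0  0
  b 0  1  1  1  1  1
  b 0  1  1  1  1  2
  b 0  1  1  1  1  2
  e 0  1  1  2  2  2
  c 0  1  1  2  2  2
LCS: 'bb'
LCS length = 2

2


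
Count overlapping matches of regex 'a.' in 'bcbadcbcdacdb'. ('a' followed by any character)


Pattern: a. means 'a' followed by any character.
Scanning 'bcbadcbcdacdb' position-by-position:
  Pos 0: window 'bc' -> no
  Pos 1: window 'cb' -> no
  Pos 2: window 'ba' -> no
  Pos 3: window 'ad' -> MATCH
  Pos 4: window 'dc' -> no
  Pos 5: window 'cb' -> no
  Pos 6: window 'bc' -> no
  Pos 7: window 'cd' -> no
  Pos 8: window 'da' -> no
  Pos 9: window 'ac' -> MATCH
  Pos 10: window 'cd' -> no
  Pos 11: window 'db' -> no
  Pos 12: window 'b' -> no
Total matches: 2

2


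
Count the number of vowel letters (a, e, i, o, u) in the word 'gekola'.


Scanning each character of 'gekola':
  Position 1: 'g' -> consonant (running count: 0)
  Position 2: 'e' -> vowel (running count: 1)
  Position 3: 'k' -> consonant (running count: 1)
  Position 4: 'o' -> vowel (running count: 2)
  Position 5: 'l' -> consonant (running count: 2)
  Position 6: 'a' -> vowel (running count: 3)
Total vowels: 3

3


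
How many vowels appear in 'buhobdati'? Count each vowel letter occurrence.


Scanning each character of 'buhobdati':
  Position 1: 'b' -> consonant (running count: 0)
  Position 2: 'u' -> vowel (running count: 1)
  Position 3: 'h' -> consonant (running count: 1)
  Position 4: 'o' -> vowel (running count: 2)
  Position 5: 'b' -> consonant (running count: 2)
  Position 6: 'd' -> consonant (running count: 2)
  Position 7: 'a' -> vowel (running count: 3)
  Position 8: 't' -> consonant (running count: 3)
  Position 9: 'i' -> vowel (running count: 4)
Total vowels: 4

4


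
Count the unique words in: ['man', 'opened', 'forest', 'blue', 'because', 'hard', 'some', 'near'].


Listing all tokens and tracking unique types:
  Token 1: 'man' -> NEW (unique so far: 1)
  Token 2: 'opened' -> NEW (unique so far: 2)
  Token 3: 'forest' -> NEW (unique so far: 3)
  Token 4: 'blue' -> NEW (unique so far: 4)
  Token 5: 'because' -> NEW (unique so far: 5)
  Token 6: 'hard' -> NEW (unique so far: 6)
  Token 7: 'some' -> NEW (unique so far: 7)
  Token 8: 'near' -> NEW (unique so far: 8)
Unique types: ('because', 'blue', 'forest', 'hard', 'man', 'near', 'opened', 'some')
Vocabulary size: 8

8


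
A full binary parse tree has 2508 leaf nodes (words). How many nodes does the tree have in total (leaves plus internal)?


Leaf nodes (terminals): 2508
Internal nodes = n - 1 = 2508 - 1 = 2507
Total = leaves + internal = 2508 + 2507 = 5015

5015


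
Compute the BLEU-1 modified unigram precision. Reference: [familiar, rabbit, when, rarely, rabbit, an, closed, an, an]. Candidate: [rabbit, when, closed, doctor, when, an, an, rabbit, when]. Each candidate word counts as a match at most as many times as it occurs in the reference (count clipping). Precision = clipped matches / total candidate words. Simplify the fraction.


Reference word counts: {'an': 3, 'closed': 1, 'familiar': 1, 'rabbit': 2, 'rarely': 1, 'when': 1}
Checking each candidate word (with clipping):
  'rabbit' -> in reference (ref count 2, used 1/2) -> match (matches: 1)
  'when' -> in reference (ref count 1, used 1/1) -> match (matches: 2)
  'closed' -> in reference (ref count 1, used 1/1) -> match (matches: 3)
  'doctor' -> not in reference -> no match (matches: 3)
  'when' -> ref count 1 already used up (1/1) -> clipped, no match (matches: 3)
  'an' -> in reference (ref count 3, used 1/3) -> match (matches: 4)
  'an' -> in reference (ref count 3, used 2/3) -> match (matches: 5)
  'rabbit' -> in reference (ref count 2, used 2/2) -> match (matches: 6)
  'when' -> ref count 1 already used up (1/1) -> clipped, no match (matches: 6)
Clipped matches: 6, Candidate length: 9
Precision = 6/9 = 2/3

2/3


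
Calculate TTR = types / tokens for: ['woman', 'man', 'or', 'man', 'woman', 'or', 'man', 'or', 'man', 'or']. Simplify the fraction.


Tokens: 10
Unique types: ('man', 'or', 'woman') = 3
TTR = 3/10
Already in lowest terms.

3/10


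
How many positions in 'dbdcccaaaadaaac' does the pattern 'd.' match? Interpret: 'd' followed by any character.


Pattern: d. means 'd' followed by any character.
Scanning 'dbdcccaaaadaaac' position-by-position:
  Pos 0: window 'db' -> MATCH
  Pos 1: window 'bd' -> no
  Pos 2: window 'dc' -> MATCH
  Pos 3: window 'cc' -> no
  Pos 4: window 'cc' -> no
  Pos 5: window 'ca' -> no
  Pos 6: window 'aa' -> no
  Pos 7: window 'aa' -> no
  Pos 8: window 'aa' -> no
  Pos 9: window 'ad' -> no
  Pos 10: window 'da' -> MATCH
  Pos 11: window 'aa' -> no
  Pos 12: window 'aa' -> no
  Pos 13: window 'ac' -> no
  Pos 14: window 'c' -> no
Total matches: 3

3


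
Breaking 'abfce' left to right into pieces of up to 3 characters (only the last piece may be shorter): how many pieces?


'abfce' has 5 characters.
Chunking with max size 3:
  Chunk 1: 'abf' (positions 0-2)
  Chunk 2: 'ce' (positions 3-4)
Total chunks: ceil(5 / 3) = 2

2


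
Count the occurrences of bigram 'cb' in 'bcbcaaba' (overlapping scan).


Scanning 'bcbcaaba' for bigram 'cb':
  Position 0: 'bc' -> no
  Position 1: 'cb' -> MATCH
  Position 2: 'bc' -> no
  Position 3: 'ca' -> no
  Position 4: 'aa' -> no
  Position 5: 'ab' -> no
  Position 6: 'ba' -> no
Total matches: 1

1


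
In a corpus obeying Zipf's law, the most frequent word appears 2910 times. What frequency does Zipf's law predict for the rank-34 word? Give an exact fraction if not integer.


Zipf's law: freq(rank) = f1 / rank
f1 = 2910, rank = 34
freq = 2910 / 34
GCD(2910, 34) = 2
Simplified: 1455/17

1455/17


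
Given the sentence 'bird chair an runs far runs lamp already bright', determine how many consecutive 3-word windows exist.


Word trigrams from [9] words:
  Trigram 1: (bird chair an)
  Trigram 2: (chair an runs)
  Trigram 3: (an runs far)
  Trigram 4: (runs far runs)
  Trigram 5: (far runs lamp)
  Trigram 6: (runs lamp already)
  Trigram 7: (lamp already bright)
Total word trigrams: 9 - 2 = 7

7


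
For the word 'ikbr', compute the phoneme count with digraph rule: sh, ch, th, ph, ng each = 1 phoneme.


Parsing 'ikbr' greedily, digraphs first:
  'i' -> vowel phoneme (phonemes so far: 1)
  'k' -> consonant phoneme (phonemes so far: 2)
  'b' -> consonant phoneme (phonemes so far: 3)
  'r' -> consonant phoneme (phonemes so far: 4)
Total phonemes: 4

4


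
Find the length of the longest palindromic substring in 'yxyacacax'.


Scanning 'yxyacacax' for palindromic substrings.
Substring at positions 3-7: 'acaca'.
Check: reverse('acaca') = 'acaca' -> palindrome confirmed.
Neighbouring characters ('y' / 'x') break symmetry, so it cannot extend further.
No longer palindromic substring exists; longest length = 5

5


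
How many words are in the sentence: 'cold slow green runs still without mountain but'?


Counting words by splitting on spaces:
  Word 1: 'cold'
  Word 2: 'slow'
  Word 3: 'green'
  Word 4: 'runs'
  Word 5: 'still'
  Word 6: 'without'
  Word 7: 'mountain'
  Word 8: 'but'
Total words: 8

8


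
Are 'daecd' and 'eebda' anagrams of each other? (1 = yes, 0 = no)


Sort characters of 'daecd': 'acdde'
Sort characters of 'eebda': 'abdee'
Sorted forms differ -> they are NOT anagrams
Result: 0

0


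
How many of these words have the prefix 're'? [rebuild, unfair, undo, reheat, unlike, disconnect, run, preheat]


Checking each word for prefix 're':
  'rebuild' -> YES, starts with 're' (count: 1)
  'unfair' -> no (count: 1)
  'undo' -> no (count: 1)
  'reheat' -> YES, starts with 're' (count: 2)
  'unlike' -> no (count: 2)
  'disconnect' -> no (count: 2)
  'run' -> no (count: 2)
  'preheat' -> no (count: 2)
Total with prefix 're': 2

2


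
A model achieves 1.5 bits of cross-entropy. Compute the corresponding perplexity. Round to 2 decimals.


Perplexity formula: PP = 2^H
H = 1.5
PP = 2^1.5
Decompose: 2^1.5 = 2^1 * 2^0.5 = 2^1 * sqrt(2)
2^1 = 2, sqrt(2) ~ 1.4142136
PP ~ 2 * 1.4142136 = 2.8284272
Rounded to 2 decimals: 2.83

2.83


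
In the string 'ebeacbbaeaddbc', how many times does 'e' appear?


Scanning 'ebeacbbaeaddbc' for 'e':
  Position 0: 'e' -> MATCH (count: 1)
  Position 2: 'e' -> MATCH (count: 2)
  Position 8: 'e' -> MATCH (count: 3)
Total occurrences of 'e': 3

3


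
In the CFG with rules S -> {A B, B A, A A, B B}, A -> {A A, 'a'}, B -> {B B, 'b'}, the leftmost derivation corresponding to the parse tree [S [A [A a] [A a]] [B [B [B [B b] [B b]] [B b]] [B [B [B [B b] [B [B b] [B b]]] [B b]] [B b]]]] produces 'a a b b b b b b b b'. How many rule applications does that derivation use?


Every bracketed nonterminal node [X ...] in the tree is produced by exactly one rule application.
Reading the tree off as a leftmost derivation:
  Step 1: S  =>  A B   (applied S -> A B)
  Step 2: A B  =>  A A B   (applied A -> A A)
  Step 3: A A B  =>  a A B   (applied A -> a)
  Step 4: a A B  =>  a a B   (applied A -> a)
  Step 5: a a B  =>  a a B B   (applied B -> B B)
  Step 6: a a B B  =>  a a B B B   (applied B -> B B)
  Step 7: a a B B B  =>  a a B B B B   (applied B -> B B)
  Step 8: a a B B B B  =>  a a b B B B   (applied B -> b)
  Step 9: a a b B B B  =>  a a b b B B   (applied B -> b)
  Step 10: a a b b B B  =>  a a b b b B   (applied B -> b)
  Step 11: a a b b b B  =>  a a b b b B B   (applied B -> B B)
  Step 12: a a b b b B B  =>  a a b b b B B B   (applied B -> B B)
  Step 13: a a b b b B B B  =>  a a b b b B B B B   (applied B -> B B)
  Step 14: a a b b b B B B B  =>  a a b b b b B B B   (applied B -> b)
  Step 15: a a b b b b B B B  =>  a a b b b b B B B B   (applied B -> B B)
  Step 16: a a b b b b B B B B  =>  a a b b b b b B B B   (applied B -> b)
  Step 17: a a b b b b b B B B  =>  a a b b b b b b B B   (applied B -> b)
  Step 18: a a b b b b b b B B  =>  a a b b b b b b b B   (applied B -> b)
  Step 19: a a b b b b b b b B  =>  a a b b b b b b b b   (applied B -> b)
Final yield: a a b b b b b b b b
Total rewrite steps: 19

19


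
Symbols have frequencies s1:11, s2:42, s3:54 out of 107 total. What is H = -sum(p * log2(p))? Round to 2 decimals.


Computing entropy H = -sum(p_i * log2(p_i)):
  s1: p = 11/107 = 0.1028, -p*log2(p) = 0.3374
  s2: p = 42/107 = 0.3925, -p*log2(p) = 0.5296
  s3: p = 54/107 = 0.5047, -p*log2(p) = 0.4979
H = sum of terms = 1.3649
Rounded to 2 decimals: 1.36

1.36


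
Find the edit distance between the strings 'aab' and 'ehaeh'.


Building DP table for s1='aab' (len 3) and s2='ehaeh' (len 5):
       e  h  a  e  h
    0  1  2  3  4  5
  a 1  1  2  2  3  4
  a 2  2  2  2  3  4
  b 3  3  3  3  3  4
Edit distance = dp[3][5] = 4

4


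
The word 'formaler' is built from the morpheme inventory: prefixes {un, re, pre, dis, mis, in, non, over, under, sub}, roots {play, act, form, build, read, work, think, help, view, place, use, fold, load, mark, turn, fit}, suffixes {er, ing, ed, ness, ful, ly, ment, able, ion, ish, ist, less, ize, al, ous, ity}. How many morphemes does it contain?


Segmenting 'formaler' against the inventory:
  'form' -> root (morpheme 1)
  'al' -> suffix (morpheme 2)
  'er' -> suffix (morpheme 3)
Total morphemes: 3

3


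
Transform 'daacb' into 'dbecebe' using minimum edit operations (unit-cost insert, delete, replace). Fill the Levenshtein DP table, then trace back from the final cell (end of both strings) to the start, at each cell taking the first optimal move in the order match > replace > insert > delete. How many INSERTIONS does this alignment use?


Edit distance = 4. Backtracking from cell (5, 7) with preference match > replace > insert > delete,
then listing the resulting alignment 'daacb' -> 'dbecebe' left to right:
  Step 1: keep 'd'
  Step 2: replace a->b
  Step 3: replace a->e
  Step 4: keep 'c'
  Step 5: insert 'e' [insertion #1]
  Step 6: keep 'b'
  Step 7: insert 'e' [insertion #2]
Total insertions: 2

2


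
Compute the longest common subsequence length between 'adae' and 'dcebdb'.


DP table for LCS of 'adae' and 'dcebdb':
       d  c  e  b  d  b
    0  0  0  0  0  0  0
  a 0  0  0  0  0  0  0
  d 0  1  1  1  1  1  1
  a 0  1  1  1  1  1  1
  e 0  1  1  2  2  2  2
LCS: 'de'
LCS length = 2

2


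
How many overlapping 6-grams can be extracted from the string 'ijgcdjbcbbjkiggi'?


String 'ijgcdjbcbbjkiggi' has length L = 16.
Number of overlapping n-grams = L - n + 1
Substituting: 16 - 6 + 1 = 11

11


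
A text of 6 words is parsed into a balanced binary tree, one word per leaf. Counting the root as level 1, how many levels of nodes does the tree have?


In a balanced binary tree with n leaves the deepest leaf is ceil(log2(n)) edges below the root,
so counting node levels inclusive of root and leaves gives ceil(log2(n)) + 1 levels.
log2(6) = 2.5850
ceil(2.5850) = 3
levels = 3 + 1 = 4

4


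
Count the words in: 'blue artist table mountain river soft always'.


Counting words by splitting on spaces:
  Word 1: 'blue'
  Word 2: 'artist'
  Word 3: 'table'
  Word 4: 'mountain'
  Word 5: 'river'
  Word 6: 'soft'
  Word 7: 'always'
Total words: 7

7


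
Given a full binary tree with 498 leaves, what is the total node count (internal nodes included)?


Leaf nodes (terminals): 498
Internal nodes = n - 1 = 498 - 1 = 497
Total = leaves + internal = 498 + 497 = 995

995


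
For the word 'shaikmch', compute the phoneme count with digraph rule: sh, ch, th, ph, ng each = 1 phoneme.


Parsing 'shaikmch' greedily, digraphs first:
  'sh' -> digraph (1 consonant phoneme) (phonemes so far: 1)
  'a' -> vowel phoneme (phonemes so far: 2)
  'i' -> vowel phoneme (phonemes so far: 3)
  'k' -> consonant phoneme (phonemes so far: 4)
  'm' -> consonant phoneme (phonemes so far: 5)
  'ch' -> digraph (1 consonant phoneme) (phonemes so far: 6)
Total phonemes: 6

6


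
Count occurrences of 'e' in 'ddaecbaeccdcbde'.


Scanning 'ddaecbaeccdcbde' for 'e':
  Position 3: 'e' -> MATCH (count: 1)
  Position 7: 'e' -> MATCH (count: 2)
  Position 14: 'e' -> MATCH (count: 3)
Total occurrences of 'e': 3

3


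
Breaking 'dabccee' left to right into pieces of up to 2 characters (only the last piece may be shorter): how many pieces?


'dabccee' has 7 characters.
Chunking with max size 2:
  Chunk 1: 'da' (positions 0-1)
  Chunk 2: 'bc' (positions 2-3)
  Chunk 3: 'ce' (positions 4-5)
  Chunk 4: 'e' (positions 6-6)
Total chunks: ceil(7 / 2) = 4

4


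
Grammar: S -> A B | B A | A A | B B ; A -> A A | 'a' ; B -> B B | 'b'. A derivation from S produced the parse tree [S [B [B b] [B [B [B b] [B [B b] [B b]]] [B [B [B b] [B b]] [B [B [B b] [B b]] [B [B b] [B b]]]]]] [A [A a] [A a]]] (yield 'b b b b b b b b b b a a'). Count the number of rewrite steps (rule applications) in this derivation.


Every bracketed nonterminal node [X ...] in the tree is produced by exactly one rule application.
Reading the tree off as a leftmost derivation:
  Step 1: S  =>  B A   (applied S -> B A)
  Step 2: B A  =>  B B A   (applied B -> B B)
  Step 3: B B A  =>  b B A   (applied B -> b)
  Step 4: b B A  =>  b B B A   (applied B -> B B)
  Step 5: b B B A  =>  b B B B A   (applied B -> B B)
  Step 6: b B B B A  =>  b b B B A   (applied B -> b)
  Step 7: b b B B A  =>  b b B B B A   (applied B -> B B)
  Step 8: b b B B B A  =>  b b b B B A   (applied B -> b)
  Step 9: b b b B B A  =>  b b b b B A   (applied B -> b)
  Step 10: b b b b B A  =>  b b b b B B A   (applied B -> B B)
  Step 11: b b b b B B A  =>  b b b b B B B A   (applied B -> B B)
  Step 12: b b b b B B B A  =>  b b b b b B B A   (applied B -> b)
  Step 13: b b b b b B B A  =>  b b b b b b B A   (applied B -> b)
  Step 14: b b b b b b B A  =>  b b b b b b B B A   (applied B -> B B)
  Step 15: b b b b b b B B A  =>  b b b b b b B B B A   (applied B -> B B)
  Step 16: b b b b b b B B B A  =>  b b b b b b b B B A   (applied B -> b)
  Step 17: b b b b b b b B B A  =>  b b b b b b b b B A   (applied B -> b)
  Step 18: b b b b b b b b B A  =>  b b b b b b b b B B A   (applied B -> B B)
  Step 19: b b b b b b b b B B A  =>  b b b b b b b b b B A   (applied B -> b)
  Step 20: b b b b b b b b b B A  =>  b b b b b b b b b b A   (applied B -> b)
  Step 21: b b b b b b b b b b A  =>  b b b b b b b b b b A A   (applied A -> A A)
  Step 22: b b b b b b b b b b A A  =>  b b b b b b b b b b a A   (applied A -> a)
  Step 23: b b b b b b b b b b a A  =>  b b b b b b b b b b a a   (applied A -> a)
Final yield: b b b b b b b b b b a a
Total rewrite steps: 23

23


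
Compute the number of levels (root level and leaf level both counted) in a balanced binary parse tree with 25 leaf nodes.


In a balanced binary tree with n leaves the deepest leaf is ceil(log2(n)) edges below the root,
so counting node levels inclusive of root and leaves gives ceil(log2(n)) + 1 levels.
log2(25) = 4.6439
ceil(4.6439) = 5
levels = 5 + 1 = 6

6


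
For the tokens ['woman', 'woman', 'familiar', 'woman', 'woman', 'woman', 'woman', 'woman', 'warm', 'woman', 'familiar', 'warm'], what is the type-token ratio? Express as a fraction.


Tokens: 12
Unique types: ('familiar', 'warm', 'woman') = 3
TTR = 3/12
Simplify: divide both by 3 -> 1/4
TTR = 1/4

1/4


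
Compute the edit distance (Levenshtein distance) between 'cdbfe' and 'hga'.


Building DP table for s1='cdbfe' (len 5) and s2='hga' (len 3):
       h  g  a
    0  1  2  3
  c 1  1  2  3
  d 2  2  2  3
  b 3  3  3  3
  f 4  4  4  4
  e 5  5  5  5
Edit distance = dp[5][3] = 5

5


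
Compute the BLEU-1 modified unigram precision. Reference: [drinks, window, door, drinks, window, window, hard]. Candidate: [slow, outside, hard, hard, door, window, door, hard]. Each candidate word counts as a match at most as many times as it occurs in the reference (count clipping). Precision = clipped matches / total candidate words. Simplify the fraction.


Reference word counts: {'door': 1, 'drinks': 2, 'hard': 1, 'window': 3}
Checking each candidate word (with clipping):
  'slow' -> not in reference -> no match (matches: 0)
  'outside' -> not in reference -> no match (matches: 0)
  'hard' -> in reference (ref count 1, used 1/1) -> match (matches: 1)
  'hard' -> ref count 1 already used up (1/1) -> clipped, no match (matches: 1)
  'door' -> in reference (ref count 1, used 1/1) -> match (matches: 2)
  'window' -> in reference (ref count 3, used 1/3) -> match (matches: 3)
  'door' -> ref count 1 already used up (1/1) -> clipped, no match (matches: 3)
  'hard' -> ref count 1 already used up (1/1) -> clipped, no match (matches: 3)
Clipped matches: 3, Candidate length: 8
Precision = 3/8

3/8


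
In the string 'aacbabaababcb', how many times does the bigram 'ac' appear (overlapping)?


Scanning 'aacbabaababcb' for bigram 'ac':
  Position 0: 'aa' -> no
  Position 1: 'ac' -> MATCH
  Position 2: 'cb' -> no
  Position 3: 'ba' -> no
  Position 4: 'ab' -> no
  Position 5: 'ba' -> no
  Position 6: 'aa' -> no
  Position 7: 'ab' -> no
  Position 8: 'ba' -> no
  Position 9: 'ab' -> no
  Position 10: 'bc' -> no
  Position 11: 'cb' -> no
Total matches: 1

1


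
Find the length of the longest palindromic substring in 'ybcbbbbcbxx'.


Scanning 'ybcbbbbcbxx' for palindromic substrings.
Substring at positions 1-8: 'bcbbbbcb'.
Check: reverse('bcbbbbcb') = 'bcbbbbcb' -> palindrome confirmed.
Neighbouring characters ('y' / 'x') break symmetry, so it cannot extend further.
No longer palindromic substring exists; longest length = 8

8


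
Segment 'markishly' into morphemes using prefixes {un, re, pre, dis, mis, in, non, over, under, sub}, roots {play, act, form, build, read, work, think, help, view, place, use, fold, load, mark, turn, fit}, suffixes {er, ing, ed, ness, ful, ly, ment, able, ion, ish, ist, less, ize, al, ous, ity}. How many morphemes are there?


Segmenting 'markishly' against the inventory:
  'mark' -> root (morpheme 1)
  'ish' -> suffix (morpheme 2)
  'ly' -> suffix (morpheme 3)
Total morphemes: 3

3


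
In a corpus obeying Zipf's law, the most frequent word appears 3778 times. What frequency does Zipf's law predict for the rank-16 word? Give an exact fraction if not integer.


Zipf's law: freq(rank) = f1 / rank
f1 = 3778, rank = 16
freq = 3778 / 16
GCD(3778, 16) = 2
Simplified: 1889/8

1889/8


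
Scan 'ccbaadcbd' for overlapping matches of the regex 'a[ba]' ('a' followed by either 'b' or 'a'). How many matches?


Pattern: a[ba] means 'a' followed by either 'b' or 'a'.
Scanning 'ccbaadcbd' position-by-position:
  Pos 0: window 'cc' -> no
  Pos 1: window 'cb' -> no
  Pos 2: window 'ba' -> no
  Pos 3: window 'aa' -> MATCH
  Pos 4: window 'ad' -> no
  Pos 5: window 'dc' -> no
  Pos 6: window 'cb' -> no
  Pos 7: window 'bd' -> no
  Pos 8: window 'd' -> no
Total matches: 1

1


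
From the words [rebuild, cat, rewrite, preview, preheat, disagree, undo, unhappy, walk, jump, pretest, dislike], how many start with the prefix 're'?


Checking each word for prefix 're':
  'rebuild' -> YES, starts with 're' (count: 1)
  'cat' -> no (count: 1)
  'rewrite' -> YES, starts with 're' (count: 2)
  'preview' -> no (count: 2)
  'preheat' -> no (count: 2)
  'disagree' -> no (count: 2)
  'undo' -> no (count: 2)
  'unhappy' -> no (count: 2)
  'walk' -> no (count: 2)
  'jump' -> no (count: 2)
  'pretest' -> no (count: 2)
  'dislike' -> no (count: 2)
Total with prefix 're': 2

2


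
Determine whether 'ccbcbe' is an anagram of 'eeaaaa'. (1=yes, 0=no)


Sort characters of 'ccbcbe': 'bbccce'
Sort characters of 'eeaaaa': 'aaaaee'
Sorted forms differ -> they are NOT anagrams
Result: 0

0


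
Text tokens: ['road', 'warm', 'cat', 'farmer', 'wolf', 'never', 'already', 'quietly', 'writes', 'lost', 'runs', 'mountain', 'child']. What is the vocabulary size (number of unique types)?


Listing all tokens and tracking unique types:
  Token 1: 'road' -> NEW (unique so far: 1)
  Token 2: 'warm' -> NEW (unique so far: 2)
  Token 3: 'cat' -> NEW (unique so far: 3)
  Token 4: 'farmer' -> NEW (unique so far: 4)
  Token 5: 'wolf' -> NEW (unique so far: 5)
  Token 6: 'never' -> NEW (unique so far: 6)
  Token 7: 'already' -> NEW (unique so far: 7)
  Token 8: 'quietly' -> NEW (unique so far: 8)
  Token 9: 'writes' -> NEW (unique so far: 9)
  Token 10: 'lost' -> NEW (unique so far: 10)
  Token 11: 'runs' -> NEW (unique so far: 11)
  Token 12: 'mountain' -> NEW (unique so far: 12)
  Token 13: 'child' -> NEW (unique so far: 13)
Unique types: ('already', 'cat', 'child', 'farmer', 'lost', 'mountain', 'never', 'quietly', 'road', 'runs', 'warm', 'wolf', 'writes')
Vocabulary size: 13

13


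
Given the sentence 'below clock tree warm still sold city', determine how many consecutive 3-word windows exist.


Word trigrams from [7] words:
  Trigram 1: (below clock tree)
  Trigram 2: (clock tree warm)
  Trigram 3: (tree warm still)
  Trigram 4: (warm still sold)
  Trigram 5: (still sold city)
Total word trigrams: 7 - 2 = 5

5


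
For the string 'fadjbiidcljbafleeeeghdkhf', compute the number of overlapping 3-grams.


String 'fadjbiidcljbafleeeeghdkhf' has length L = 25.
Number of overlapping n-grams = L - n + 1
Substituting: 25 - 3 + 1 = 23

23


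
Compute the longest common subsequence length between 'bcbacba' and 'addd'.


DP table for LCS of 'bcbacba' and 'addd':
       a  d  d  d
    0  0  0  0  0
  b 0  0  0  0  0
  c 0  0  0  0  0
  b 0  0  0  0  0
  a 0  1  1  1  1
  c 0  1  1  1  1
  b 0  1  1  1  1
  a 0  1  1  1  1
LCS: 'a'
LCS length = 1

1


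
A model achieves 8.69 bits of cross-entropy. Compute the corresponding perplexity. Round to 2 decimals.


Perplexity formula: PP = 2^H
H = 8.69
PP = 2^8.69
Decompose: 2^8.69 = 2^8 * 2^0.69
2^8 = 256, 2^0.69 ~ 1.6132835
PP ~ 256 * 1.6132835 = 413.0005760
Rounded to 2 decimals: 413.00

413.00


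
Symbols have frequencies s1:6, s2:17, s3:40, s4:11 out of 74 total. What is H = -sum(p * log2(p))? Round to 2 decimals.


Computing entropy H = -sum(p_i * log2(p_i)):
  s1: p = 6/74 = 0.0811, -p*log2(p) = 0.2939
  s2: p = 17/74 = 0.2297, -p*log2(p) = 0.4875
  s3: p = 40/74 = 0.5405, -p*log2(p) = 0.4797
  s4: p = 11/74 = 0.1486, -p*log2(p) = 0.4088
H = sum of terms = 1.6699
Rounded to 2 decimals: 1.67

1.67


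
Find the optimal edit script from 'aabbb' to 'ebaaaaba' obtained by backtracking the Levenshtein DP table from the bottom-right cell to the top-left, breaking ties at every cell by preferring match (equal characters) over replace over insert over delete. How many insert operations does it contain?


Edit distance = 5. Backtracking from cell (5, 8) with preference match > replace > insert > delete,
then listing the resulting alignment 'aabbb' -> 'ebaaaaba' left to right:
  Step 1: insert 'e' [insertion #1]
  Step 2: insert 'b' [insertion #2]
  Step 3: insert 'a' [insertion #3]
  Step 4: keep 'a'
  Step 5: keep 'a'
  Step 6: replace b->a
  Step 7: keep 'b'
  Step 8: replace b->a
Total insertions: 3

3


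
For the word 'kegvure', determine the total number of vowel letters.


Scanning each character of 'kegvure':
  Position 1: 'k' -> consonant (running count: 0)
  Position 2: 'e' -> vowel (running count: 1)
  Position 3: 'g' -> consonant (running count: 1)
  Position 4: 'v' -> consonant (running count: 1)
  Position 5: 'u' -> vowel (running count: 2)
  Position 6: 'r' -> consonant (running count: 2)
  Position 7: 'e' -> vowel (running count: 3)
Total vowels: 3

3
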